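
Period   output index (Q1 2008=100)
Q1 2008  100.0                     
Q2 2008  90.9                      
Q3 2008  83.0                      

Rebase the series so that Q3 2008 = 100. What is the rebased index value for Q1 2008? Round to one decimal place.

Rebased(Q1 2008) = 100.0 / 83.0 × 100 = 120.4819

120.5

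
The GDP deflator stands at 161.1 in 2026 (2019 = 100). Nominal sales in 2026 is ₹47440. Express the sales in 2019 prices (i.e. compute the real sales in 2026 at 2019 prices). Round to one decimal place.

Real = Nominal ÷ (Index/100) = 47440 ÷ (161.1/100)
     = 47440 ÷ 1.611 = 29447.5481

29447.5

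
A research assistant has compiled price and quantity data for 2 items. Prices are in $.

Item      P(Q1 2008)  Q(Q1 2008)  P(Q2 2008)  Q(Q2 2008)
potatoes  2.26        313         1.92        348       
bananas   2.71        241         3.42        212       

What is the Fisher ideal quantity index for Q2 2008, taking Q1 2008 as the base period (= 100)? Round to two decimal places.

Laspeyres component (base-period weights):
ΣP(Q1 2008)Q(Q2 2008) = 2.26×348 + 2.71×212 = 786.48 + 574.52 = 1361
ΣP(Q1 2008)Q(Q1 2008) = 2.26×313 + 2.71×241 = 707.38 + 653.11 = 1360.49
L = 1361 / 1360.49 × 100 = 100.0375
Paasche component (current-period weights):
ΣP(Q2 2008)Q(Q2 2008) = 1.92×348 + 3.42×212 = 668.16 + 725.04 = 1393.2
ΣP(Q2 2008)Q(Q1 2008) = 1.92×313 + 3.42×241 = 600.96 + 824.22 = 1425.18
P = 1393.2 / 1425.18 × 100 = 97.7561
Fisher = √(L × P) = √(100.0375 × 97.7561) = 98.8902

98.89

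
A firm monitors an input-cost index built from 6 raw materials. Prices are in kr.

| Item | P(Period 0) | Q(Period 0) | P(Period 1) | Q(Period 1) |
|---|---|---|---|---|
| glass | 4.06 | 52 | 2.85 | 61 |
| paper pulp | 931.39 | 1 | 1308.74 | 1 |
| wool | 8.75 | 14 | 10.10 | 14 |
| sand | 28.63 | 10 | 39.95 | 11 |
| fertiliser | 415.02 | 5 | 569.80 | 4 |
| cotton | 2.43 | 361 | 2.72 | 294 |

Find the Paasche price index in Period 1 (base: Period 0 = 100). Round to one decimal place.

128.8

Paasche price index uses current-period quantities as weights.
ΣP(Period 1)·Q(Period 1) = 2.85×61 + 1308.74×1 + 10.10×14 + 39.95×11 + 569.80×4 + 2.72×294 = 173.85 + 1308.74 + 141.4 + 439.45 + 2279.2 + 799.68 = 5142.32
ΣP(Period 0)·Q(Period 1) = 4.06×61 + 931.39×1 + 8.75×14 + 28.63×11 + 415.02×4 + 2.43×294 = 247.66 + 931.39 + 122.5 + 314.93 + 1660.08 + 714.42 = 3990.98
Index = 5142.32 / 3990.98 × 100 = 128.8486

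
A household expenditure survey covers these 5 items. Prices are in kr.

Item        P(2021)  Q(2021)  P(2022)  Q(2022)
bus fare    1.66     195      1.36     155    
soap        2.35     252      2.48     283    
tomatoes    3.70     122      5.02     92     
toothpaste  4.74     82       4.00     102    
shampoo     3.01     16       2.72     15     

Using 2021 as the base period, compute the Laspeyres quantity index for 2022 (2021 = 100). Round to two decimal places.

Laspeyres quantity index uses base-period prices as weights.
ΣP(2021)·Q(2022) = 1.66×155 + 2.35×283 + 3.70×92 + 4.74×102 + 3.01×15 = 257.3 + 665.05 + 340.4 + 483.48 + 45.15 = 1791.38
ΣP(2021)·Q(2021) = 1.66×195 + 2.35×252 + 3.70×122 + 4.74×82 + 3.01×16 = 323.7 + 592.2 + 451.4 + 388.68 + 48.16 = 1804.14
Index = 1791.38 / 1804.14 × 100 = 99.2927

99.29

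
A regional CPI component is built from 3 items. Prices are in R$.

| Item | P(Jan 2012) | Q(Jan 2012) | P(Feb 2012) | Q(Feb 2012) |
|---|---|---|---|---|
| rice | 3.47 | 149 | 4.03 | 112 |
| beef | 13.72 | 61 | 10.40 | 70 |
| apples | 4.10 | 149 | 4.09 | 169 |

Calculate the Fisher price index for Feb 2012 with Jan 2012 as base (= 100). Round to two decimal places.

92.73

Laspeyres component (base-period weights):
ΣP(Feb 2012)Q(Jan 2012) = 4.03×149 + 10.40×61 + 4.09×149 = 600.47 + 634.4 + 609.41 = 1844.28
ΣP(Jan 2012)Q(Jan 2012) = 3.47×149 + 13.72×61 + 4.10×149 = 517.03 + 836.92 + 610.9 = 1964.85
L = 1844.28 / 1964.85 × 100 = 93.8637
Paasche component (current-period weights):
ΣP(Feb 2012)Q(Feb 2012) = 4.03×112 + 10.40×70 + 4.09×169 = 451.36 + 728 + 691.21 = 1870.57
ΣP(Jan 2012)Q(Feb 2012) = 3.47×112 + 13.72×70 + 4.10×169 = 388.64 + 960.4 + 692.9 = 2041.94
P = 1870.57 / 2041.94 × 100 = 91.6075
Fisher = √(L × P) = √(93.8637 × 91.6075) = 92.7287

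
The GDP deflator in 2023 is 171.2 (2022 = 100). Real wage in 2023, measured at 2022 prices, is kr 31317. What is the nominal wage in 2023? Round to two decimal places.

53614.70

Nominal = Real × (Index/100) = 31317 × (171.2/100)
        = 31317 × 1.712 = 53614.7040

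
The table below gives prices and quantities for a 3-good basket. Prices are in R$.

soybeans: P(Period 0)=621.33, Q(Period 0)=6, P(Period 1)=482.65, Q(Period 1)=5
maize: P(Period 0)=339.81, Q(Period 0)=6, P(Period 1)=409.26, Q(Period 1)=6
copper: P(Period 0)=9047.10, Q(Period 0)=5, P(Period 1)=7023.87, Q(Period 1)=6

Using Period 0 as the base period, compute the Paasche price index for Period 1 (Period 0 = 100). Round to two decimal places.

Paasche price index uses current-period quantities as weights.
ΣP(Period 1)·Q(Period 1) = 482.65×5 + 409.26×6 + 7023.87×6 = 2413.25 + 2455.56 + 42143.22 = 47012.03
ΣP(Period 0)·Q(Period 1) = 621.33×5 + 339.81×6 + 9047.10×6 = 3106.65 + 2038.86 + 54282.6 = 59428.11
Index = 47012.03 / 59428.11 × 100 = 79.1074

79.11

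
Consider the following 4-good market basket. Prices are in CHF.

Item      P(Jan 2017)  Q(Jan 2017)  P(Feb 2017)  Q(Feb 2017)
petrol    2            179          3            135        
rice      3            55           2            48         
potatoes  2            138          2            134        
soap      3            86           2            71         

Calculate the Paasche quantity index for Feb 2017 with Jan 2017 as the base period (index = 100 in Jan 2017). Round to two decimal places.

83.20

Paasche quantity index uses current-period prices as weights.
ΣP(Feb 2017)·Q(Feb 2017) = 3×135 + 2×48 + 2×134 + 2×71 = 405 + 96 + 268 + 142 = 911
ΣP(Feb 2017)·Q(Jan 2017) = 3×179 + 2×55 + 2×138 + 2×86 = 537 + 110 + 276 + 172 = 1095
Index = 911 / 1095 × 100 = 83.1963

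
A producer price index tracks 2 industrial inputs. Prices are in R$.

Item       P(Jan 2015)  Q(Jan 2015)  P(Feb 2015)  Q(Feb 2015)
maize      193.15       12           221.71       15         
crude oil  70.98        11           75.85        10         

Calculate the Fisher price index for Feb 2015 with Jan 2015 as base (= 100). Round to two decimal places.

113.01

Laspeyres component (base-period weights):
ΣP(Feb 2015)Q(Jan 2015) = 221.71×12 + 75.85×11 = 2660.52 + 834.35 = 3494.87
ΣP(Jan 2015)Q(Jan 2015) = 193.15×12 + 70.98×11 = 2317.8 + 780.78 = 3098.58
L = 3494.87 / 3098.58 × 100 = 112.7894
Paasche component (current-period weights):
ΣP(Feb 2015)Q(Feb 2015) = 221.71×15 + 75.85×10 = 3325.65 + 758.5 = 4084.15
ΣP(Jan 2015)Q(Feb 2015) = 193.15×15 + 70.98×10 = 2897.25 + 709.8 = 3607.05
P = 4084.15 / 3607.05 × 100 = 113.2269
Fisher = √(L × P) = √(112.7894 × 113.2269) = 113.0079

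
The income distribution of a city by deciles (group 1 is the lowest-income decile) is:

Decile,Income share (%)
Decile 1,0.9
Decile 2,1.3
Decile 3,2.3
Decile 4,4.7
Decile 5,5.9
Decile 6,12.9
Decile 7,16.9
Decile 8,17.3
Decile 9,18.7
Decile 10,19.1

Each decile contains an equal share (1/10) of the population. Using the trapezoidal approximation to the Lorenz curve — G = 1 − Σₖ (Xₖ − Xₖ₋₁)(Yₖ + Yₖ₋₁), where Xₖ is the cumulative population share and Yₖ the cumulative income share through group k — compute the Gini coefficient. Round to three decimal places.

0.404

Cumulative income shares Yₖ: 0.0090, 0.0220, 0.0450, 0.0920, 0.1510, 0.2800, 0.4490, 0.6220, 0.8090, 1.0000
Σ (Xₖ−Xₖ₋₁)(Yₖ+Yₖ₋₁) = (1/10)(0.0090+0.0000) + (1/10)(0.0220+0.0090) + (1/10)(0.0450+0.0220) + (1/10)(0.0920+0.0450) + (1/10)(0.1510+0.0920) + (1/10)(0.2800+0.1510) + (1/10)(0.4490+0.2800) + (1/10)(0.6220+0.4490) + (1/10)(0.8090+0.6220) + (1/10)(1.0000+0.8090)
  = 0.0009 + 0.0031 + 0.0067 + 0.0137 + 0.0243 + 0.0431 + 0.0729 + 0.1071 + 0.1431 + 0.1809 = 0.5958
G = 1 − 0.5958 = 0.4042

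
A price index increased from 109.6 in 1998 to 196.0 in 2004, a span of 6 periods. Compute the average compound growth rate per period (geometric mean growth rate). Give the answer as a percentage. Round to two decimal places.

Growth factor = (196.0/109.6)^(1/6) = (1.788321)^(1/6) = 1.101728
Growth rate = 1.101728 − 1 = 0.101728 = 10.1728%

10.17%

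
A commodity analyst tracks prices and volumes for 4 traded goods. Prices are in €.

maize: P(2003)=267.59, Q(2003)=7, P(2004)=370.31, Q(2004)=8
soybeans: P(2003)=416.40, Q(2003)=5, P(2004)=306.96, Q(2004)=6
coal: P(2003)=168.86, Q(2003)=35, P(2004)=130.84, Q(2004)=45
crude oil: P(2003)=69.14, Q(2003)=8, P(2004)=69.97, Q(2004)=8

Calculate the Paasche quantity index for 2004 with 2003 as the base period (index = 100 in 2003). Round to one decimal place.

Paasche quantity index uses current-period prices as weights.
ΣP(2004)·Q(2004) = 370.31×8 + 306.96×6 + 130.84×45 + 69.97×8 = 2962.48 + 1841.76 + 5887.8 + 559.76 = 11251.8
ΣP(2004)·Q(2003) = 370.31×7 + 306.96×5 + 130.84×35 + 69.97×8 = 2592.17 + 1534.8 + 4579.4 + 559.76 = 9266.13
Index = 11251.8 / 9266.13 × 100 = 121.4293

121.4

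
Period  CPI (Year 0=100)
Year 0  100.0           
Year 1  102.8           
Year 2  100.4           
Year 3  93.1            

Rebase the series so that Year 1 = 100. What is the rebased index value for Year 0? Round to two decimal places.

97.28

Rebased(Year 0) = 100.0 / 102.8 × 100 = 97.2763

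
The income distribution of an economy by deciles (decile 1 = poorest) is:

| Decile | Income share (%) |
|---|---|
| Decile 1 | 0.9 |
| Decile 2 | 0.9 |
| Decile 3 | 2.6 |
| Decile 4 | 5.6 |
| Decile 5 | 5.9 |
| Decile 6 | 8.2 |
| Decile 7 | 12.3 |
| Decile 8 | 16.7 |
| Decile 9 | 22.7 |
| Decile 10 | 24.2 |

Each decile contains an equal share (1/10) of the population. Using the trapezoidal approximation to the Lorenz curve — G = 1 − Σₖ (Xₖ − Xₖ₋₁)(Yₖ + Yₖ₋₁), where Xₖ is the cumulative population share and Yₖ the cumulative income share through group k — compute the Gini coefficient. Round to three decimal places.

0.455

Cumulative income shares Yₖ: 0.0090, 0.0180, 0.0440, 0.1000, 0.1590, 0.2410, 0.3640, 0.5310, 0.7580, 1.0000
Σ (Xₖ−Xₖ₋₁)(Yₖ+Yₖ₋₁) = (1/10)(0.0090+0.0000) + (1/10)(0.0180+0.0090) + (1/10)(0.0440+0.0180) + (1/10)(0.1000+0.0440) + (1/10)(0.1590+0.1000) + (1/10)(0.2410+0.1590) + (1/10)(0.3640+0.2410) + (1/10)(0.5310+0.3640) + (1/10)(0.7580+0.5310) + (1/10)(1.0000+0.7580)
  = 0.0009 + 0.0027 + 0.0062 + 0.0144 + 0.0259 + 0.0400 + 0.0605 + 0.0895 + 0.1289 + 0.1758 = 0.5448
G = 1 − 0.5448 = 0.4552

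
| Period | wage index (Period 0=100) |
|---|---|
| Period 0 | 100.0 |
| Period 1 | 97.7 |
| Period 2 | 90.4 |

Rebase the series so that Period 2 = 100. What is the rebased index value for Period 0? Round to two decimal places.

Rebased(Period 0) = 100.0 / 90.4 × 100 = 110.6195

110.62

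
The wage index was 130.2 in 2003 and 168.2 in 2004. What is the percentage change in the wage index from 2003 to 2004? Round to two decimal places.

29.19%

Change = (168.2 − 130.2) / 130.2 × 100
       = 38.0 / 130.2 × 100 = 29.1859%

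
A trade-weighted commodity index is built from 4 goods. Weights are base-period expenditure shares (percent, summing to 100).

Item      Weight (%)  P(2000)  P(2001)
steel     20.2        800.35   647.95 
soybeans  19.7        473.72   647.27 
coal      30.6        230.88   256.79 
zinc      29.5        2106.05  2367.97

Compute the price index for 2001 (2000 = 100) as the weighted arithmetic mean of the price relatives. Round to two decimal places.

110.47

steel: 20.2 × (647.95/800.35) = 20.2 × 0.809583 = 16.3536
soybeans: 19.7 × (647.27/473.72) = 19.7 × 1.366356 = 26.9172
coal: 30.6 × (256.79/230.88) = 30.6 × 1.112223 = 34.0340
zinc: 29.5 × (2367.97/2106.05) = 29.5 × 1.124366 = 33.1688
Index = Σ wᵢ·(p₁ᵢ/p₀ᵢ) = 16.3536 + 26.9172 + 34.0340 + 33.1688 = 110.4736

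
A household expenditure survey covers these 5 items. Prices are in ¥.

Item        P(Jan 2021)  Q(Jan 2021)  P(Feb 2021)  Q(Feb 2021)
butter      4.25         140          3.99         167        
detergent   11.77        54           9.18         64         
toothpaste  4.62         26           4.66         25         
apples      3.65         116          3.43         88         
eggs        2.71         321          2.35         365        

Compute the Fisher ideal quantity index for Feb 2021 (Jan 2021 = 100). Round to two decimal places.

Laspeyres component (base-period weights):
ΣP(Jan 2021)Q(Feb 2021) = 4.25×167 + 11.77×64 + 4.62×25 + 3.65×88 + 2.71×365 = 709.75 + 753.28 + 115.5 + 321.2 + 989.15 = 2888.88
ΣP(Jan 2021)Q(Jan 2021) = 4.25×140 + 11.77×54 + 4.62×26 + 3.65×116 + 2.71×321 = 595 + 635.58 + 120.12 + 423.4 + 869.91 = 2644.01
L = 2888.88 / 2644.01 × 100 = 109.2613
Paasche component (current-period weights):
ΣP(Feb 2021)Q(Feb 2021) = 3.99×167 + 9.18×64 + 4.66×25 + 3.43×88 + 2.35×365 = 666.33 + 587.52 + 116.5 + 301.84 + 857.75 = 2529.94
ΣP(Feb 2021)Q(Jan 2021) = 3.99×140 + 9.18×54 + 4.66×26 + 3.43×116 + 2.35×321 = 558.6 + 495.72 + 121.16 + 397.88 + 754.35 = 2327.71
P = 2529.94 / 2327.71 × 100 = 108.6879
Fisher = √(L × P) = √(109.2613 × 108.6879) = 108.9742

108.97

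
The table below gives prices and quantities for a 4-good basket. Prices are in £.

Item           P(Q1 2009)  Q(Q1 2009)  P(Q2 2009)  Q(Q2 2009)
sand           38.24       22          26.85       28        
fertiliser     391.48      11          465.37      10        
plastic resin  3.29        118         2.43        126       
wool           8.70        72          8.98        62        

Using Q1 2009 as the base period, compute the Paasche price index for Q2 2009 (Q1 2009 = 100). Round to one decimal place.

Paasche price index uses current-period quantities as weights.
ΣP(Q2 2009)·Q(Q2 2009) = 26.85×28 + 465.37×10 + 2.43×126 + 8.98×62 = 751.8 + 4653.7 + 306.18 + 556.76 = 6268.44
ΣP(Q1 2009)·Q(Q2 2009) = 38.24×28 + 391.48×10 + 3.29×126 + 8.70×62 = 1070.72 + 3914.8 + 414.54 + 539.4 = 5939.46
Index = 6268.44 / 5939.46 × 100 = 105.5389

105.5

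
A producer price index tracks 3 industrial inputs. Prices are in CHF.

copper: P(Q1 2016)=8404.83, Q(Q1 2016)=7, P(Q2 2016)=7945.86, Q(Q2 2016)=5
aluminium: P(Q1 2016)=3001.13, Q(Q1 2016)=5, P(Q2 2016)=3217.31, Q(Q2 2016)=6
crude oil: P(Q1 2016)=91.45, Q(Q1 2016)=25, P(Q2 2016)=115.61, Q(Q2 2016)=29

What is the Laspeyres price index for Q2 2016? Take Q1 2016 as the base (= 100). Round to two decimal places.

97.99

Laspeyres price index uses base-period quantities as weights.
ΣP(Q2 2016)·Q(Q1 2016) = 7945.86×7 + 3217.31×5 + 115.61×25 = 55621.02 + 16086.55 + 2890.25 = 74597.82
ΣP(Q1 2016)·Q(Q1 2016) = 8404.83×7 + 3001.13×5 + 91.45×25 = 58833.81 + 15005.65 + 2286.25 = 76125.71
Index = 74597.82 / 76125.71 × 100 = 97.9929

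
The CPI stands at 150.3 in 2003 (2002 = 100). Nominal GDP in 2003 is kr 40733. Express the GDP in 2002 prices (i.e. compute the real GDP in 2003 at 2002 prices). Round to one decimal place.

27101.1

Real = Nominal ÷ (Index/100) = 40733 ÷ (150.3/100)
     = 40733 ÷ 1.503 = 27101.1311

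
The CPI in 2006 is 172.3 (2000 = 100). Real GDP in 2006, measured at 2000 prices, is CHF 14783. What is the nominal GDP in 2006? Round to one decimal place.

25471.1

Nominal = Real × (Index/100) = 14783 × (172.3/100)
        = 14783 × 1.723 = 25471.1090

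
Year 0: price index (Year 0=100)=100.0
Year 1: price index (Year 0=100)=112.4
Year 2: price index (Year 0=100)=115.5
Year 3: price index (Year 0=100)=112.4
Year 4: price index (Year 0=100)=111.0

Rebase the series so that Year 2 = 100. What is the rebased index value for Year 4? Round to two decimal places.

96.10

Rebased(Year 4) = 111.0 / 115.5 × 100 = 96.1039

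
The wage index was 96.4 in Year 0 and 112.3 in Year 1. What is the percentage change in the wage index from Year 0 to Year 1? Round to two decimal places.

Change = (112.3 − 96.4) / 96.4 × 100
       = 15.9 / 96.4 × 100 = 16.4938%

16.49%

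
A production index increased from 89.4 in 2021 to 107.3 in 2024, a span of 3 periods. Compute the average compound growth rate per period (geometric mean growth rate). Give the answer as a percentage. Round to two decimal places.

6.27%

Growth factor = (107.3/89.4)^(1/3) = (1.200224)^(1/3) = 1.062725
Growth rate = 1.062725 − 1 = 0.062725 = 6.2725%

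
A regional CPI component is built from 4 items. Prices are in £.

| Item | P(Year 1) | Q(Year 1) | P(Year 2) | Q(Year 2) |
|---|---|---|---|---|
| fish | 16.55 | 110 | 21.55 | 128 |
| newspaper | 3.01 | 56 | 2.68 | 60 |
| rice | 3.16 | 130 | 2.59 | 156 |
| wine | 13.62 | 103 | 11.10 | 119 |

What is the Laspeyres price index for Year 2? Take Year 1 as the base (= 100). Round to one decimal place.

Laspeyres price index uses base-period quantities as weights.
ΣP(Year 2)·Q(Year 1) = 21.55×110 + 2.68×56 + 2.59×130 + 11.10×103 = 2370.5 + 150.08 + 336.7 + 1143.3 = 4000.58
ΣP(Year 1)·Q(Year 1) = 16.55×110 + 3.01×56 + 3.16×130 + 13.62×103 = 1820.5 + 168.56 + 410.8 + 1402.86 = 3802.72
Index = 4000.58 / 3802.72 × 100 = 105.2031

105.2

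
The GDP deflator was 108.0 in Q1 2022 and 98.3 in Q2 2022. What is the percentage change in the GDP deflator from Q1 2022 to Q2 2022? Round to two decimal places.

Change = (98.3 − 108.0) / 108.0 × 100
       = -9.7 / 108.0 × 100 = -8.9815%

-8.98%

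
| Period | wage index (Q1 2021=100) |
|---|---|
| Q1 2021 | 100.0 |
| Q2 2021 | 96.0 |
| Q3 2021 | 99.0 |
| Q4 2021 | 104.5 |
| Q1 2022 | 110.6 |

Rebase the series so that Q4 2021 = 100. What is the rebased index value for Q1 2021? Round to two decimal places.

Rebased(Q1 2021) = 100.0 / 104.5 × 100 = 95.6938

95.69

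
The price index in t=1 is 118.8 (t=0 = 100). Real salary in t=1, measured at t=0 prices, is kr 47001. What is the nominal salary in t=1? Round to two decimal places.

55837.19

Nominal = Real × (Index/100) = 47001 × (118.8/100)
        = 47001 × 1.188 = 55837.1880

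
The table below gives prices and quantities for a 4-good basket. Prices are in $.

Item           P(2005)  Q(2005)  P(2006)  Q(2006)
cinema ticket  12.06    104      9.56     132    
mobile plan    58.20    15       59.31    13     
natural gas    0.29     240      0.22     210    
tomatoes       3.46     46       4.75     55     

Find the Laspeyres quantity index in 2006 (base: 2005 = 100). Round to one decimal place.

110.3

Laspeyres quantity index uses base-period prices as weights.
ΣP(2005)·Q(2006) = 12.06×132 + 58.20×13 + 0.29×210 + 3.46×55 = 1591.92 + 756.6 + 60.9 + 190.3 = 2599.72
ΣP(2005)·Q(2005) = 12.06×104 + 58.20×15 + 0.29×240 + 3.46×46 = 1254.24 + 873 + 69.6 + 159.16 = 2356
Index = 2599.72 / 2356 × 100 = 110.3447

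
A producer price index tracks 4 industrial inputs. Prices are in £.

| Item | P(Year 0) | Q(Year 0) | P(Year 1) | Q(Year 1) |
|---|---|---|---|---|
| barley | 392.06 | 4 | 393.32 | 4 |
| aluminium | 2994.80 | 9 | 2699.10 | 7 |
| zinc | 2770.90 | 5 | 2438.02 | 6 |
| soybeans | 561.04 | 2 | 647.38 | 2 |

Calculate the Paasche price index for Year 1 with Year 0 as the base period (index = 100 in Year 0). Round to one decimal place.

90.3

Paasche price index uses current-period quantities as weights.
ΣP(Year 1)·Q(Year 1) = 393.32×4 + 2699.10×7 + 2438.02×6 + 647.38×2 = 1573.28 + 18893.7 + 14628.12 + 1294.76 = 36389.86
ΣP(Year 0)·Q(Year 1) = 392.06×4 + 2994.80×7 + 2770.90×6 + 561.04×2 = 1568.24 + 20963.6 + 16625.4 + 1122.08 = 40279.32
Index = 36389.86 / 40279.32 × 100 = 90.3438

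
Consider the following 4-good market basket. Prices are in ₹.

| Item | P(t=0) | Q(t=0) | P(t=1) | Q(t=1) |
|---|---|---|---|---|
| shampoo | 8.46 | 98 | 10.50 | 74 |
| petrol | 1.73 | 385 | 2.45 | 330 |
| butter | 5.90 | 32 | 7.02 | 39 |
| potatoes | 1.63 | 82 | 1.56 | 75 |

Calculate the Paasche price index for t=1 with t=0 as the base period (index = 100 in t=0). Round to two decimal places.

127.56

Paasche price index uses current-period quantities as weights.
ΣP(t=1)·Q(t=1) = 10.50×74 + 2.45×330 + 7.02×39 + 1.56×75 = 777 + 808.5 + 273.78 + 117 = 1976.28
ΣP(t=0)·Q(t=1) = 8.46×74 + 1.73×330 + 5.90×39 + 1.63×75 = 626.04 + 570.9 + 230.1 + 122.25 = 1549.29
Index = 1976.28 / 1549.29 × 100 = 127.5604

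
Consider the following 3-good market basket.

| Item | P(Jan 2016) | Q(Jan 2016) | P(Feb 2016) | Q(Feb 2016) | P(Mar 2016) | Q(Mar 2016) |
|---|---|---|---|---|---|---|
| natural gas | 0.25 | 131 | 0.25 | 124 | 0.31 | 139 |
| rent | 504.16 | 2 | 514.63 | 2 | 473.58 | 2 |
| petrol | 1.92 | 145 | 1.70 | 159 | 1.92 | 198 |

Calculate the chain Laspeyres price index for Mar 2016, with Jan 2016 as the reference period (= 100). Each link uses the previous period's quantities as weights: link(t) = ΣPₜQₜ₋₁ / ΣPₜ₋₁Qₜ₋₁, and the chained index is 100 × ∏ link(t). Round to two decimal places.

96.21

Link Jan 2016→Feb 2016:
ΣP(Feb 2016)Q(Jan 2016) = 0.25×131 + 514.63×2 + 1.70×145 = 32.75 + 1029.26 + 246.5 = 1308.51
ΣP(Jan 2016)Q(Jan 2016) = 0.25×131 + 504.16×2 + 1.92×145 = 32.75 + 1008.32 + 278.4 = 1319.47
link = 1308.51/1319.47 = 0.991694
Link Feb 2016→Mar 2016:
ΣP(Mar 2016)Q(Feb 2016) = 0.31×124 + 473.58×2 + 1.92×159 = 38.44 + 947.16 + 305.28 = 1290.88
ΣP(Feb 2016)Q(Feb 2016) = 0.25×124 + 514.63×2 + 1.70×159 = 31 + 1029.26 + 270.3 = 1330.56
link = 1290.88/1330.56 = 0.970178
Chained index = 100 × 0.991694 × 0.970178 = 96.2119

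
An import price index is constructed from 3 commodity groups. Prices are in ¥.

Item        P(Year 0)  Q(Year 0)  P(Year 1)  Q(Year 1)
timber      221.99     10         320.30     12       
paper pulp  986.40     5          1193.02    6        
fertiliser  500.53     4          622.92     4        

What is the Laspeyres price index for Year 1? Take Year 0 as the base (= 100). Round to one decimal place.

127.4

Laspeyres price index uses base-period quantities as weights.
ΣP(Year 1)·Q(Year 0) = 320.30×10 + 1193.02×5 + 622.92×4 = 3203 + 5965.1 + 2491.68 = 11659.78
ΣP(Year 0)·Q(Year 0) = 221.99×10 + 986.40×5 + 500.53×4 = 2219.9 + 4932 + 2002.12 = 9154.02
Index = 11659.78 / 9154.02 × 100 = 127.3733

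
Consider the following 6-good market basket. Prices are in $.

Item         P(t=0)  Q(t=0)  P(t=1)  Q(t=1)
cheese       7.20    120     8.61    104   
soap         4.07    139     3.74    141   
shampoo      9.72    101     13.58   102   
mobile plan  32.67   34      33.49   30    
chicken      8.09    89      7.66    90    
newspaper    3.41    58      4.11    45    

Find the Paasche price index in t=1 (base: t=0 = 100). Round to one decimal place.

Paasche price index uses current-period quantities as weights.
ΣP(t=1)·Q(t=1) = 8.61×104 + 3.74×141 + 13.58×102 + 33.49×30 + 7.66×90 + 4.11×45 = 895.44 + 527.34 + 1385.16 + 1004.7 + 689.4 + 184.95 = 4686.99
ΣP(t=0)·Q(t=1) = 7.20×104 + 4.07×141 + 9.72×102 + 32.67×30 + 8.09×90 + 3.41×45 = 748.8 + 573.87 + 991.44 + 980.1 + 728.1 + 153.45 = 4175.76
Index = 4686.99 / 4175.76 × 100 = 112.2428

112.2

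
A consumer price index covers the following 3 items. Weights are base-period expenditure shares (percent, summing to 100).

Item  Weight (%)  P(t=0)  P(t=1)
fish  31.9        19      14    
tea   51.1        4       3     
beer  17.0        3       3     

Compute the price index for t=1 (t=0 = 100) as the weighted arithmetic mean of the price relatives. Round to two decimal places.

fish: 31.9 × (14/19) = 31.9 × 0.736842 = 23.5053
tea: 51.1 × (3/4) = 51.1 × 0.750000 = 38.3250
beer: 17.0 × (3/3) = 17.0 × 1.000000 = 17.0000
Index = Σ wᵢ·(p₁ᵢ/p₀ᵢ) = 23.5053 + 38.3250 + 17.0000 = 78.8303

78.83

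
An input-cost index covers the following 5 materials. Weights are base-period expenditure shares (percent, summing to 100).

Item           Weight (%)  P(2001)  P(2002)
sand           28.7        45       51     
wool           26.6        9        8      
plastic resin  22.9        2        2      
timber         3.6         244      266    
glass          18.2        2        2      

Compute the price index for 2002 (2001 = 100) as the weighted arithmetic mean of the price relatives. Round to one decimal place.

sand: 28.7 × (51/45) = 28.7 × 1.133333 = 32.5267
wool: 26.6 × (8/9) = 26.6 × 0.888889 = 23.6444
plastic resin: 22.9 × (2/2) = 22.9 × 1.000000 = 22.9000
timber: 3.6 × (266/244) = 3.6 × 1.090164 = 3.9246
glass: 18.2 × (2/2) = 18.2 × 1.000000 = 18.2000
Index = Σ wᵢ·(p₁ᵢ/p₀ᵢ) = 32.5267 + 23.6444 + 22.9000 + 3.9246 + 18.2000 = 101.1957

101.2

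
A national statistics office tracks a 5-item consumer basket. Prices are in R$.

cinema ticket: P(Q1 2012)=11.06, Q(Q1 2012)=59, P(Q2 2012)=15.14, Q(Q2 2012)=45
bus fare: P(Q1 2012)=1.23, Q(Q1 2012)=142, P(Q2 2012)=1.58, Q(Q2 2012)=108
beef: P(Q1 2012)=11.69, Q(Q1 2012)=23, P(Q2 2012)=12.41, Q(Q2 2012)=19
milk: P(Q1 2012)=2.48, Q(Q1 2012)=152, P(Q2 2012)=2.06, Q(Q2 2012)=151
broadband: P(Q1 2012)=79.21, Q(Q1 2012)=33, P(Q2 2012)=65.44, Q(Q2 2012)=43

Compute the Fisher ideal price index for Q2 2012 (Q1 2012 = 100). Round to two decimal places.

92.86

Laspeyres component (base-period weights):
ΣP(Q2 2012)Q(Q1 2012) = 15.14×59 + 1.58×142 + 12.41×23 + 2.06×152 + 65.44×33 = 893.26 + 224.36 + 285.43 + 313.12 + 2159.52 = 3875.69
ΣP(Q1 2012)Q(Q1 2012) = 11.06×59 + 1.23×142 + 11.69×23 + 2.48×152 + 79.21×33 = 652.54 + 174.66 + 268.87 + 376.96 + 2613.93 = 4086.96
L = 3875.69 / 4086.96 × 100 = 94.8306
Paasche component (current-period weights):
ΣP(Q2 2012)Q(Q2 2012) = 15.14×45 + 1.58×108 + 12.41×19 + 2.06×151 + 65.44×43 = 681.3 + 170.64 + 235.79 + 311.06 + 2813.92 = 4212.71
ΣP(Q1 2012)Q(Q2 2012) = 11.06×45 + 1.23×108 + 11.69×19 + 2.48×151 + 79.21×43 = 497.7 + 132.84 + 222.11 + 374.48 + 3406.03 = 4633.16
P = 4212.71 / 4633.16 × 100 = 90.9252
Fisher = √(L × P) = √(94.8306 × 90.9252) = 92.8574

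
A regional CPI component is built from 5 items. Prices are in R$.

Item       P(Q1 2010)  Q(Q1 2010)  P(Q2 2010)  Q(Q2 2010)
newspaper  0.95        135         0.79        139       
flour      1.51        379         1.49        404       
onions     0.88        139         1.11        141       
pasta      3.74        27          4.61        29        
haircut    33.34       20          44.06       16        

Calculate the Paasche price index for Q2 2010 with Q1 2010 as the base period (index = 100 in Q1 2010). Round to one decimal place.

113.2

Paasche price index uses current-period quantities as weights.
ΣP(Q2 2010)·Q(Q2 2010) = 0.79×139 + 1.49×404 + 1.11×141 + 4.61×29 + 44.06×16 = 109.81 + 601.96 + 156.51 + 133.69 + 704.96 = 1706.93
ΣP(Q1 2010)·Q(Q2 2010) = 0.95×139 + 1.51×404 + 0.88×141 + 3.74×29 + 33.34×16 = 132.05 + 610.04 + 124.08 + 108.46 + 533.44 = 1508.07
Index = 1706.93 / 1508.07 × 100 = 113.1864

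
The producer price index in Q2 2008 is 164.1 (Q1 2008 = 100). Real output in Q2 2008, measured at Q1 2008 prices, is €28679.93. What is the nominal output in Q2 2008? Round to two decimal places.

47063.77

Nominal = Real × (Index/100) = 28679.93 × (164.1/100)
        = 28679.93 × 1.641 = 47063.7651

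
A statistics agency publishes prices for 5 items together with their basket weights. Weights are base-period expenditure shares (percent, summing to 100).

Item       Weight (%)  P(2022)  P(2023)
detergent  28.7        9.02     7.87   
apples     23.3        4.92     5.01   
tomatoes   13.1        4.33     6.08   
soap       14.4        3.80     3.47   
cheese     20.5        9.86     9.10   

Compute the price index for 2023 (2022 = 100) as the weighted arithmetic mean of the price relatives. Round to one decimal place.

detergent: 28.7 × (7.87/9.02) = 28.7 × 0.872506 = 25.0409
apples: 23.3 × (5.01/4.92) = 23.3 × 1.018293 = 23.7262
tomatoes: 13.1 × (6.08/4.33) = 13.1 × 1.404157 = 18.3945
soap: 14.4 × (3.47/3.80) = 14.4 × 0.913158 = 13.1495
cheese: 20.5 × (9.10/9.86) = 20.5 × 0.922921 = 18.9199
Index = Σ wᵢ·(p₁ᵢ/p₀ᵢ) = 25.0409 + 23.7262 + 18.3945 + 13.1495 + 18.9199 = 99.2309

99.2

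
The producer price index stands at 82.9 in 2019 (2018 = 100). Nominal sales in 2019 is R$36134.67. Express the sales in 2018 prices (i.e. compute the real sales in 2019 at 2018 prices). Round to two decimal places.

43588.26

Real = Nominal ÷ (Index/100) = 36134.67 ÷ (82.9/100)
     = 36134.67 ÷ 0.829 = 43588.2630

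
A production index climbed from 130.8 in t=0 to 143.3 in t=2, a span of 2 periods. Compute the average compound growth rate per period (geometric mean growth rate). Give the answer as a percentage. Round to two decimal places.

4.67%

Growth factor = (143.3/130.8)^(1/2) = (1.095566)^(1/2) = 1.046693
Growth rate = 1.046693 − 1 = 0.046693 = 4.6693%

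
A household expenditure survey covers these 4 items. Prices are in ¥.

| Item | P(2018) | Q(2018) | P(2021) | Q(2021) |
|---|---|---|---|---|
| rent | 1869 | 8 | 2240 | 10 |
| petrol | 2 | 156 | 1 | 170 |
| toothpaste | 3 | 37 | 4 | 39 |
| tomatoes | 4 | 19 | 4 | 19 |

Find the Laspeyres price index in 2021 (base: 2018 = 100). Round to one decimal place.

118.4

Laspeyres price index uses base-period quantities as weights.
ΣP(2021)·Q(2018) = 2240×8 + 1×156 + 4×37 + 4×19 = 17920 + 156 + 148 + 76 = 18300
ΣP(2018)·Q(2018) = 1869×8 + 2×156 + 3×37 + 4×19 = 14952 + 312 + 111 + 76 = 15451
Index = 18300 / 15451 × 100 = 118.4389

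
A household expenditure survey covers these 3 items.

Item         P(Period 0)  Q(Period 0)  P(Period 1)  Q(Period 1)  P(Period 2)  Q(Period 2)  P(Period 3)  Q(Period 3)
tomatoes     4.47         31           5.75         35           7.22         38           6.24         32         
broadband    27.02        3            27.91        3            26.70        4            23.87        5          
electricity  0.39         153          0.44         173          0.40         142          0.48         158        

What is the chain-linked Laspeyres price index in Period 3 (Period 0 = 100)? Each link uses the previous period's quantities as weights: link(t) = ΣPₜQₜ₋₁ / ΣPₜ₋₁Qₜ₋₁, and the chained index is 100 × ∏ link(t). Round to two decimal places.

120.11

Link Period 0→Period 1:
ΣP(Period 1)Q(Period 0) = 5.75×31 + 27.91×3 + 0.44×153 = 178.25 + 83.73 + 67.32 = 329.3
ΣP(Period 0)Q(Period 0) = 4.47×31 + 27.02×3 + 0.39×153 = 138.57 + 81.06 + 59.67 = 279.3
link = 329.3/279.3 = 1.179019
Link Period 1→Period 2:
ΣP(Period 2)Q(Period 1) = 7.22×35 + 26.70×3 + 0.40×173 = 252.7 + 80.1 + 69.2 = 402
ΣP(Period 1)Q(Period 1) = 5.75×35 + 27.91×3 + 0.44×173 = 201.25 + 83.73 + 76.12 = 361.1
link = 402/361.1 = 1.113265
Link Period 2→Period 3:
ΣP(Period 3)Q(Period 2) = 6.24×38 + 23.87×4 + 0.48×142 = 237.12 + 95.48 + 68.16 = 400.76
ΣP(Period 2)Q(Period 2) = 7.22×38 + 26.70×4 + 0.40×142 = 274.36 + 106.8 + 56.8 = 437.96
link = 400.76/437.96 = 0.915061
Chained index = 100 × 1.179019 × 1.113265 × 0.915061 = 120.1073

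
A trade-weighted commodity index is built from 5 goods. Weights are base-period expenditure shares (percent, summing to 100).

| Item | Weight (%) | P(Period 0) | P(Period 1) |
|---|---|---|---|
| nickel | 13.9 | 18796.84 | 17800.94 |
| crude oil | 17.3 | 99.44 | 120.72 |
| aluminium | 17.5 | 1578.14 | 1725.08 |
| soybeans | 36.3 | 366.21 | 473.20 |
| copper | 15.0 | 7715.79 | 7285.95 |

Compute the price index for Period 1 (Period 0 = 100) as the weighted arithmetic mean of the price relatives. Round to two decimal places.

114.36

nickel: 13.9 × (17800.94/18796.84) = 13.9 × 0.947018 = 13.1635
crude oil: 17.3 × (120.72/99.44) = 17.3 × 1.213998 = 21.0022
aluminium: 17.5 × (1725.08/1578.14) = 17.5 × 1.093110 = 19.1294
soybeans: 36.3 × (473.20/366.21) = 36.3 × 1.292155 = 46.9052
copper: 15.0 × (7285.95/7715.79) = 15.0 × 0.944291 = 14.1644
Index = Σ wᵢ·(p₁ᵢ/p₀ᵢ) = 13.1635 + 21.0022 + 19.1294 + 46.9052 + 14.1644 = 114.3647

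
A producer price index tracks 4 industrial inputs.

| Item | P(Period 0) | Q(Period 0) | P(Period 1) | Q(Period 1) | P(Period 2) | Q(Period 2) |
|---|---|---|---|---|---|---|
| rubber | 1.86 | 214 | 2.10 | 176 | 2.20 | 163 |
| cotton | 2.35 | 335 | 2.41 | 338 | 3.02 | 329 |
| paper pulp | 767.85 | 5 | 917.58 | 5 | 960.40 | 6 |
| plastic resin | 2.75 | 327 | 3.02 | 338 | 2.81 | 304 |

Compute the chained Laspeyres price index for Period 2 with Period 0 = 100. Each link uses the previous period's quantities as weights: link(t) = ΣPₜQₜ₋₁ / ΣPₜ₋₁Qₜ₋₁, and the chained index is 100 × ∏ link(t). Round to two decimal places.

Link Period 0→Period 1:
ΣP(Period 1)Q(Period 0) = 2.10×214 + 2.41×335 + 917.58×5 + 3.02×327 = 449.4 + 807.35 + 4587.9 + 987.54 = 6832.19
ΣP(Period 0)Q(Period 0) = 1.86×214 + 2.35×335 + 767.85×5 + 2.75×327 = 398.04 + 787.25 + 3839.25 + 899.25 = 5923.79
link = 6832.19/5923.79 = 1.153348
Link Period 1→Period 2:
ΣP(Period 2)Q(Period 1) = 2.20×176 + 3.02×338 + 960.40×5 + 2.81×338 = 387.2 + 1020.76 + 4802 + 949.78 = 7159.74
ΣP(Period 1)Q(Period 1) = 2.10×176 + 2.41×338 + 917.58×5 + 3.02×338 = 369.6 + 814.58 + 4587.9 + 1020.76 = 6792.84
link = 7159.74/6792.84 = 1.054013
Chained index = 100 × 1.153348 × 1.054013 = 121.5643

121.56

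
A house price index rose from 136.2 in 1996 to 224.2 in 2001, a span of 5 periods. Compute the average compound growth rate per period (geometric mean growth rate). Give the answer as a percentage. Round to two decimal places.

Growth factor = (224.2/136.2)^(1/5) = (1.646109)^(1/5) = 1.104820
Growth rate = 1.104820 − 1 = 0.104820 = 10.4820%

10.48%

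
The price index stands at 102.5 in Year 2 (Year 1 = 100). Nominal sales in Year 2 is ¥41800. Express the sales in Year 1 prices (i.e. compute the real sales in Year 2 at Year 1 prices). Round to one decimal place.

Real = Nominal ÷ (Index/100) = 41800 ÷ (102.5/100)
     = 41800 ÷ 1.025 = 40780.4878

40780.5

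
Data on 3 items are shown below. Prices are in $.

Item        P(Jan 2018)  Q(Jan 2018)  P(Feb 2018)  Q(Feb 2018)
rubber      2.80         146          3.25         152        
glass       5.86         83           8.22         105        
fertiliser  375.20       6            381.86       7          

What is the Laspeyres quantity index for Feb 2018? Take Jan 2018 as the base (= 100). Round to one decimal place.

116.6

Laspeyres quantity index uses base-period prices as weights.
ΣP(Jan 2018)·Q(Feb 2018) = 2.80×152 + 5.86×105 + 375.20×7 = 425.6 + 615.3 + 2626.4 = 3667.3
ΣP(Jan 2018)·Q(Jan 2018) = 2.80×146 + 5.86×83 + 375.20×6 = 408.8 + 486.38 + 2251.2 = 3146.38
Index = 3667.3 / 3146.38 × 100 = 116.5562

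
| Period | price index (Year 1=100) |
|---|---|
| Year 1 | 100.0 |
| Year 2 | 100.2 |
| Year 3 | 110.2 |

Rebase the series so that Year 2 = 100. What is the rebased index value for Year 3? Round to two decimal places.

109.98

Rebased(Year 3) = 110.2 / 100.2 × 100 = 109.9800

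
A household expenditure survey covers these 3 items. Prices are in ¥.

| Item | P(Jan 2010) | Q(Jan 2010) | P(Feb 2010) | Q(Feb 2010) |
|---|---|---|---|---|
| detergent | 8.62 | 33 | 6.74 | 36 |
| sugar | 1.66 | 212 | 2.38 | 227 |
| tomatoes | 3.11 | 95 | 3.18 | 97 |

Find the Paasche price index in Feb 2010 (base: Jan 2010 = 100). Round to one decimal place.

110.4

Paasche price index uses current-period quantities as weights.
ΣP(Feb 2010)·Q(Feb 2010) = 6.74×36 + 2.38×227 + 3.18×97 = 242.64 + 540.26 + 308.46 = 1091.36
ΣP(Jan 2010)·Q(Feb 2010) = 8.62×36 + 1.66×227 + 3.11×97 = 310.32 + 376.82 + 301.67 = 988.81
Index = 1091.36 / 988.81 × 100 = 110.3711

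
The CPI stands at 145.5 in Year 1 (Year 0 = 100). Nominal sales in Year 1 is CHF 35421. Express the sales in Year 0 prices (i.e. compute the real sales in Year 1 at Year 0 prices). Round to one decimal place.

24344.3

Real = Nominal ÷ (Index/100) = 35421 ÷ (145.5/100)
     = 35421 ÷ 1.455 = 24344.3299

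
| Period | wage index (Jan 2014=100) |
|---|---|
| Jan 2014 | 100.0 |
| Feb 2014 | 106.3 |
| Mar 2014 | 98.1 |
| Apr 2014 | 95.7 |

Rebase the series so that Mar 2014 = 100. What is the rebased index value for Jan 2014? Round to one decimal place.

Rebased(Jan 2014) = 100.0 / 98.1 × 100 = 101.9368

101.9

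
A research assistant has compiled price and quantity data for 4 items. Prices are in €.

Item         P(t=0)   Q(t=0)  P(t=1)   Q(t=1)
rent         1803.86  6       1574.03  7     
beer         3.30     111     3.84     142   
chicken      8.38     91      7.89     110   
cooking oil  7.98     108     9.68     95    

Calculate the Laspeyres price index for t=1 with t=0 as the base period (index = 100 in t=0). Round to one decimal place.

Laspeyres price index uses base-period quantities as weights.
ΣP(t=1)·Q(t=0) = 1574.03×6 + 3.84×111 + 7.89×91 + 9.68×108 = 9444.18 + 426.24 + 717.99 + 1045.44 = 11633.85
ΣP(t=0)·Q(t=0) = 1803.86×6 + 3.30×111 + 8.38×91 + 7.98×108 = 10823.16 + 366.3 + 762.58 + 861.84 = 12813.88
Index = 11633.85 / 12813.88 × 100 = 90.7910

90.8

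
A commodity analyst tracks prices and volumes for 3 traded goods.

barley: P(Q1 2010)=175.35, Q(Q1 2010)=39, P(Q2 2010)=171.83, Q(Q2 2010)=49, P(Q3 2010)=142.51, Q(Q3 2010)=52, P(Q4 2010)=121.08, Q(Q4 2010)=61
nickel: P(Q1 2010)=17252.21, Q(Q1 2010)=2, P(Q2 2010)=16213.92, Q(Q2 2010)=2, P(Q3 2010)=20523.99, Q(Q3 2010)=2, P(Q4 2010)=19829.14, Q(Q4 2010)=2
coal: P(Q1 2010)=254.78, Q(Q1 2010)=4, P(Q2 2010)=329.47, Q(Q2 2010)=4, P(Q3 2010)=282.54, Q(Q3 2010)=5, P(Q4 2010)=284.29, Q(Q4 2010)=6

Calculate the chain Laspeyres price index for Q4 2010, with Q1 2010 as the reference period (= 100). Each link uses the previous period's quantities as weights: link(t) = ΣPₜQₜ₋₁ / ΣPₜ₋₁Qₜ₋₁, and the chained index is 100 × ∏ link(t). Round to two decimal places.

105.75

Link Q1 2010→Q2 2010:
ΣP(Q2 2010)Q(Q1 2010) = 171.83×39 + 16213.92×2 + 329.47×4 = 6701.37 + 32427.84 + 1317.88 = 40447.09
ΣP(Q1 2010)Q(Q1 2010) = 175.35×39 + 17252.21×2 + 254.78×4 = 6838.65 + 34504.42 + 1019.12 = 42362.19
link = 40447.09/42362.19 = 0.954792
Link Q2 2010→Q3 2010:
ΣP(Q3 2010)Q(Q2 2010) = 142.51×49 + 20523.99×2 + 282.54×4 = 6982.99 + 41047.98 + 1130.16 = 49161.13
ΣP(Q2 2010)Q(Q2 2010) = 171.83×49 + 16213.92×2 + 329.47×4 = 8419.67 + 32427.84 + 1317.88 = 42165.39
link = 49161.13/42165.39 = 1.165912
Link Q3 2010→Q4 2010:
ΣP(Q4 2010)Q(Q3 2010) = 121.08×52 + 19829.14×2 + 284.29×5 = 6296.16 + 39658.28 + 1421.45 = 47375.89
ΣP(Q3 2010)Q(Q3 2010) = 142.51×52 + 20523.99×2 + 282.54×5 = 7410.52 + 41047.98 + 1412.7 = 49871.2
link = 47375.89/49871.2 = 0.949965
Chained index = 100 × 0.954792 × 1.165912 × 0.949965 = 105.7504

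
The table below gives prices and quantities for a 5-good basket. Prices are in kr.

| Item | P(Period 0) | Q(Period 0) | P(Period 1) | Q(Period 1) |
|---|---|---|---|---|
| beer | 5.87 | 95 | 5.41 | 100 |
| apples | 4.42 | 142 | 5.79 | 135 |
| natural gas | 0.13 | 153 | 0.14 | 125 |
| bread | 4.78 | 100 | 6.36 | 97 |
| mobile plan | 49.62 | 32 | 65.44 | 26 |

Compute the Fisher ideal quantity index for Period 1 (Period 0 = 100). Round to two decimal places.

Laspeyres component (base-period weights):
ΣP(Period 0)Q(Period 1) = 5.87×100 + 4.42×135 + 0.13×125 + 4.78×97 + 49.62×26 = 587 + 596.7 + 16.25 + 463.66 + 1290.12 = 2953.73
ΣP(Period 0)Q(Period 0) = 5.87×95 + 4.42×142 + 0.13×153 + 4.78×100 + 49.62×32 = 557.65 + 627.64 + 19.89 + 478 + 1587.84 = 3271.02
L = 2953.73 / 3271.02 × 100 = 90.3000
Paasche component (current-period weights):
ΣP(Period 1)Q(Period 1) = 5.41×100 + 5.79×135 + 0.14×125 + 6.36×97 + 65.44×26 = 541 + 781.65 + 17.5 + 616.92 + 1701.44 = 3658.51
ΣP(Period 1)Q(Period 0) = 5.41×95 + 5.79×142 + 0.14×153 + 6.36×100 + 65.44×32 = 513.95 + 822.18 + 21.42 + 636 + 2094.08 = 4087.63
P = 3658.51 / 4087.63 × 100 = 89.5020
Fisher = √(L × P) = √(90.3000 × 89.5020) = 89.9001

89.90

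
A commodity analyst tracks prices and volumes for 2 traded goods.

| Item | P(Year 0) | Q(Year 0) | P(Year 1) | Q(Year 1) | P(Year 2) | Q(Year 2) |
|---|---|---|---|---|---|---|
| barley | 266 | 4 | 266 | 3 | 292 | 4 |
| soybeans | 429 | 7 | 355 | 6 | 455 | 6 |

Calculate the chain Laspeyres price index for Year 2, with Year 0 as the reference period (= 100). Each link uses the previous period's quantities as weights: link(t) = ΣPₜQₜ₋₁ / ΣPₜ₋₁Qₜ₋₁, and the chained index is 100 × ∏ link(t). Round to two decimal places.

107.47

Link Year 0→Year 1:
ΣP(Year 1)Q(Year 0) = 266×4 + 355×7 = 1064 + 2485 = 3549
ΣP(Year 0)Q(Year 0) = 266×4 + 429×7 = 1064 + 3003 = 4067
link = 3549/4067 = 0.872633
Link Year 1→Year 2:
ΣP(Year 2)Q(Year 1) = 292×3 + 455×6 = 876 + 2730 = 3606
ΣP(Year 1)Q(Year 1) = 266×3 + 355×6 = 798 + 2130 = 2928
link = 3606/2928 = 1.231557
Chained index = 100 × 0.872633 × 1.231557 = 107.4698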